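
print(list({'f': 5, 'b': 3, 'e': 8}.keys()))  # ['f', 'b', 'e']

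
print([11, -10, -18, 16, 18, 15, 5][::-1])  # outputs [5, 15, 18, 16, -18, -10, 11]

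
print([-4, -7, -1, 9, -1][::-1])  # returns [-1, 9, -1, -7, -4]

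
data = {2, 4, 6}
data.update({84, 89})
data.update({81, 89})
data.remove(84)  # {2, 4, 6, 81, 89}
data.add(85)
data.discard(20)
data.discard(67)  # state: {2, 4, 6, 81, 85, 89}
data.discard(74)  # {2, 4, 6, 81, 85, 89}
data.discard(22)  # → {2, 4, 6, 81, 85, 89}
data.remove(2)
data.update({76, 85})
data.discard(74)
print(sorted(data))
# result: [4, 6, 76, 81, 85, 89]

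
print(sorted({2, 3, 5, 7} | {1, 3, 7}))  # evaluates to [1, 2, 3, 5, 7]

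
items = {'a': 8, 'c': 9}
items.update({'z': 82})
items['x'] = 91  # {'a': 8, 'c': 9, 'z': 82, 'x': 91}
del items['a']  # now {'c': 9, 'z': 82, 'x': 91}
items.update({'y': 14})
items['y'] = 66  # {'c': 9, 'z': 82, 'x': 91, 'y': 66}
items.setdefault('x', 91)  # 91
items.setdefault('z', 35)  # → 82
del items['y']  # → {'c': 9, 'z': 82, 'x': 91}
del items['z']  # {'c': 9, 'x': 91}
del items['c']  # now {'x': 91}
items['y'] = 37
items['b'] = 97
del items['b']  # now {'x': 91, 'y': 37}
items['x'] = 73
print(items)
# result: {'x': 73, 'y': 37}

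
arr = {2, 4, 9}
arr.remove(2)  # {4, 9}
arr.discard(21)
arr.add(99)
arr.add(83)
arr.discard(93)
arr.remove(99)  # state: {4, 9, 83}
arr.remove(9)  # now {4, 83}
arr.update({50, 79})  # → {4, 50, 79, 83}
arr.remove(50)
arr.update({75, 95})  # {4, 75, 79, 83, 95}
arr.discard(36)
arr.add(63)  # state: {4, 63, 75, 79, 83, 95}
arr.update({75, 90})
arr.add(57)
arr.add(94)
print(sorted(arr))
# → [4, 57, 63, 75, 79, 83, 90, 94, 95]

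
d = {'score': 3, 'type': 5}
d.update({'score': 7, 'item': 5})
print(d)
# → {'score': 7, 'type': 5, 'item': 5}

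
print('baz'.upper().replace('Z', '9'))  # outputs BA9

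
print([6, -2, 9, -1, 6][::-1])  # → [6, -1, 9, -2, 6]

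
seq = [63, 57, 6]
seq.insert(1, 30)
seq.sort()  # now [6, 30, 57, 63]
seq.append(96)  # [6, 30, 57, 63, 96]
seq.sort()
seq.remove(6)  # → [30, 57, 63, 96]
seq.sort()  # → [30, 57, 63, 96]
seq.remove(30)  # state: [57, 63, 96]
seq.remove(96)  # [57, 63]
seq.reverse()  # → [63, 57]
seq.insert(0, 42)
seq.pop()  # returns 57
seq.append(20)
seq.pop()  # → 20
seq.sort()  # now [42, 63]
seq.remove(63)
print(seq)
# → [42]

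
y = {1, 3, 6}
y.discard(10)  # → {1, 3, 6}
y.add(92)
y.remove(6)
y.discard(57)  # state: {1, 3, 92}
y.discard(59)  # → {1, 3, 92}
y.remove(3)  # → {1, 92}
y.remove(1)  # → {92}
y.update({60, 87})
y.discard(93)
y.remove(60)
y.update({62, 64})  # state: {62, 64, 87, 92}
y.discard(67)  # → {62, 64, 87, 92}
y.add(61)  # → {61, 62, 64, 87, 92}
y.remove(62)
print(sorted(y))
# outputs [61, 64, 87, 92]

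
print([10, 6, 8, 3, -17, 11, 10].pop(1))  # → 6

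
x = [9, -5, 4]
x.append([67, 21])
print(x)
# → [9, -5, 4, [67, 21]]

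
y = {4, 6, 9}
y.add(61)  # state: {4, 6, 9, 61}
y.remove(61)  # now {4, 6, 9}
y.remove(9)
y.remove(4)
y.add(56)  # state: {6, 56}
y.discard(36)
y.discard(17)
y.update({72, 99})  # {6, 56, 72, 99}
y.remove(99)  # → {6, 56, 72}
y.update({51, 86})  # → {6, 51, 56, 72, 86}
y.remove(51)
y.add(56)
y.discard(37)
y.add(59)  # {6, 56, 59, 72, 86}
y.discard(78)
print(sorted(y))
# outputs [6, 56, 59, 72, 86]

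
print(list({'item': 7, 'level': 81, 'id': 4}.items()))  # [('item', 7), ('level', 81), ('id', 4)]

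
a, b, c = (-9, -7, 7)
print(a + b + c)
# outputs -9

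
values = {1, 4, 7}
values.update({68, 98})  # {1, 4, 7, 68, 98}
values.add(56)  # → {1, 4, 7, 56, 68, 98}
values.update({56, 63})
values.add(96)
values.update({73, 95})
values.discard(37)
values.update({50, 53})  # {1, 4, 7, 50, 53, 56, 63, 68, 73, 95, 96, 98}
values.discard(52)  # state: {1, 4, 7, 50, 53, 56, 63, 68, 73, 95, 96, 98}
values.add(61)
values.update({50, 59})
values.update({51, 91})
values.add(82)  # {1, 4, 7, 50, 51, 53, 56, 59, 61, 63, 68, 73, 82, 91, 95, 96, 98}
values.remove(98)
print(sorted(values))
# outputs [1, 4, 7, 50, 51, 53, 56, 59, 61, 63, 68, 73, 82, 91, 95, 96]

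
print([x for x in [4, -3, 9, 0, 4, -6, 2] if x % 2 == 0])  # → [4, 0, 4, -6, 2]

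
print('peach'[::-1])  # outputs hcaep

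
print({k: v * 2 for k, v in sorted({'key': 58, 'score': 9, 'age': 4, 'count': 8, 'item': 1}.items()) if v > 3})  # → {'age': 8, 'count': 16, 'key': 116, 'score': 18}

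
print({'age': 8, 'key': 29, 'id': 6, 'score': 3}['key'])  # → 29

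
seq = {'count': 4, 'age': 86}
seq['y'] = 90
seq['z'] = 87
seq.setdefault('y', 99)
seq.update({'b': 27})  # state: {'count': 4, 'age': 86, 'y': 90, 'z': 87, 'b': 27}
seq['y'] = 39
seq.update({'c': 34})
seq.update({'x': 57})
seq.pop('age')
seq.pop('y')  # 39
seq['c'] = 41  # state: {'count': 4, 'z': 87, 'b': 27, 'c': 41, 'x': 57}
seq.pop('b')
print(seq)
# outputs {'count': 4, 'z': 87, 'c': 41, 'x': 57}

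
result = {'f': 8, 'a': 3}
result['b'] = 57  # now {'f': 8, 'a': 3, 'b': 57}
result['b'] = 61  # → {'f': 8, 'a': 3, 'b': 61}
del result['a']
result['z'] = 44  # {'f': 8, 'b': 61, 'z': 44}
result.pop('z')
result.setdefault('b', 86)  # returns 61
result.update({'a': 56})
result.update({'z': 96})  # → {'f': 8, 'b': 61, 'a': 56, 'z': 96}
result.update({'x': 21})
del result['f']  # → {'b': 61, 'a': 56, 'z': 96, 'x': 21}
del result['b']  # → {'a': 56, 'z': 96, 'x': 21}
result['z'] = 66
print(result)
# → {'a': 56, 'z': 66, 'x': 21}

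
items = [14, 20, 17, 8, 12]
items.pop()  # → 12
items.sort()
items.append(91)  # [8, 14, 17, 20, 91]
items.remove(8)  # [14, 17, 20, 91]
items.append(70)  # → [14, 17, 20, 91, 70]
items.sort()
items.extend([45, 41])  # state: [14, 17, 20, 70, 91, 45, 41]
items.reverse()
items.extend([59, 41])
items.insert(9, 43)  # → [41, 45, 91, 70, 20, 17, 14, 59, 41, 43]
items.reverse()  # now [43, 41, 59, 14, 17, 20, 70, 91, 45, 41]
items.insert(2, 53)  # [43, 41, 53, 59, 14, 17, 20, 70, 91, 45, 41]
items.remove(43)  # [41, 53, 59, 14, 17, 20, 70, 91, 45, 41]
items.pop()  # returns 41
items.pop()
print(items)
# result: [41, 53, 59, 14, 17, 20, 70, 91]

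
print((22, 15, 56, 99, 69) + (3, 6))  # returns (22, 15, 56, 99, 69, 3, 6)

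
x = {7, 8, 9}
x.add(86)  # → {7, 8, 9, 86}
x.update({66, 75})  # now {7, 8, 9, 66, 75, 86}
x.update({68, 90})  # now {7, 8, 9, 66, 68, 75, 86, 90}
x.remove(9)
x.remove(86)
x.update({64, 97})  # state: {7, 8, 64, 66, 68, 75, 90, 97}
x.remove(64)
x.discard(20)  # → {7, 8, 66, 68, 75, 90, 97}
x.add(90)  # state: {7, 8, 66, 68, 75, 90, 97}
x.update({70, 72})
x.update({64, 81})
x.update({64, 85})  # {7, 8, 64, 66, 68, 70, 72, 75, 81, 85, 90, 97}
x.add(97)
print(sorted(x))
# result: [7, 8, 64, 66, 68, 70, 72, 75, 81, 85, 90, 97]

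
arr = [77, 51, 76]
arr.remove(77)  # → [51, 76]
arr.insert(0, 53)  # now [53, 51, 76]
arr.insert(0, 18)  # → [18, 53, 51, 76]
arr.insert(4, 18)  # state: [18, 53, 51, 76, 18]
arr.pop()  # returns 18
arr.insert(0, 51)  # [51, 18, 53, 51, 76]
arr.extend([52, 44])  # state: [51, 18, 53, 51, 76, 52, 44]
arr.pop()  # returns 44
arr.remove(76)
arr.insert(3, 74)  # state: [51, 18, 53, 74, 51, 52]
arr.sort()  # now [18, 51, 51, 52, 53, 74]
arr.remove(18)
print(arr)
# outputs [51, 51, 52, 53, 74]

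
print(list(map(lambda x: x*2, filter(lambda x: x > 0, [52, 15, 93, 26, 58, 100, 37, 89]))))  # [104, 30, 186, 52, 116, 200, 74, 178]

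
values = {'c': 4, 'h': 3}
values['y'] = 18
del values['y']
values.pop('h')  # 3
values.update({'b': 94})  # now {'c': 4, 'b': 94}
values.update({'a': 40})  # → {'c': 4, 'b': 94, 'a': 40}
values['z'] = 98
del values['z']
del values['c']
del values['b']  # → {'a': 40}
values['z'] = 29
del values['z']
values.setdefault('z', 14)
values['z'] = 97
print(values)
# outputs {'a': 40, 'z': 97}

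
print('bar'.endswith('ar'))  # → True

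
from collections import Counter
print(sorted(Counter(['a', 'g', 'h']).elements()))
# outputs ['a', 'g', 'h']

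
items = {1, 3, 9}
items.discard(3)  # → {1, 9}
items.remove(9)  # {1}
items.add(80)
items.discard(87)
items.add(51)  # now {1, 51, 80}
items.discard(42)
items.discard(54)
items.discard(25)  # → {1, 51, 80}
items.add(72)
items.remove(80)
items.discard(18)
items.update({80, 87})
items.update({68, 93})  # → {1, 51, 68, 72, 80, 87, 93}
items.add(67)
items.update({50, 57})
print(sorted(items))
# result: [1, 50, 51, 57, 67, 68, 72, 80, 87, 93]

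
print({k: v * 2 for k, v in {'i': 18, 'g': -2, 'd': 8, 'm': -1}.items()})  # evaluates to {'i': 36, 'g': -4, 'd': 16, 'm': -2}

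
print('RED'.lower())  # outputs red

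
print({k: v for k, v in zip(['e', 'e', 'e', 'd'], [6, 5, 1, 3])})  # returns {'e': 1, 'd': 3}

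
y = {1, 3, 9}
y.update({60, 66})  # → {1, 3, 9, 60, 66}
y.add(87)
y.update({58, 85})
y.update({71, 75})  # {1, 3, 9, 58, 60, 66, 71, 75, 85, 87}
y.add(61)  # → {1, 3, 9, 58, 60, 61, 66, 71, 75, 85, 87}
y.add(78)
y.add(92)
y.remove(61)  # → {1, 3, 9, 58, 60, 66, 71, 75, 78, 85, 87, 92}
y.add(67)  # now {1, 3, 9, 58, 60, 66, 67, 71, 75, 78, 85, 87, 92}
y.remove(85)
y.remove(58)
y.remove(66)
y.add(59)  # {1, 3, 9, 59, 60, 67, 71, 75, 78, 87, 92}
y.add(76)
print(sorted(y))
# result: [1, 3, 9, 59, 60, 67, 71, 75, 76, 78, 87, 92]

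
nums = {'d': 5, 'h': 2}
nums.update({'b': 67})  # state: {'d': 5, 'h': 2, 'b': 67}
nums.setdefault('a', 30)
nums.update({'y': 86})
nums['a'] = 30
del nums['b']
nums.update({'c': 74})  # {'d': 5, 'h': 2, 'a': 30, 'y': 86, 'c': 74}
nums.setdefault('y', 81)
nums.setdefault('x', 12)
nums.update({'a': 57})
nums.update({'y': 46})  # {'d': 5, 'h': 2, 'a': 57, 'y': 46, 'c': 74, 'x': 12}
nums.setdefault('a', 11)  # 57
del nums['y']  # {'d': 5, 'h': 2, 'a': 57, 'c': 74, 'x': 12}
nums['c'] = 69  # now {'d': 5, 'h': 2, 'a': 57, 'c': 69, 'x': 12}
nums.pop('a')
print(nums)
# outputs {'d': 5, 'h': 2, 'c': 69, 'x': 12}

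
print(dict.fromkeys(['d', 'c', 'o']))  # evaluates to {'d': None, 'c': None, 'o': None}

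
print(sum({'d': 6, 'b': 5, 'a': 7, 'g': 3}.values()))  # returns 21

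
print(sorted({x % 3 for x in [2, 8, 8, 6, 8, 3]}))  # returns [0, 2]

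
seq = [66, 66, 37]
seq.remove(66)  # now [66, 37]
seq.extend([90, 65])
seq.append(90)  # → [66, 37, 90, 65, 90]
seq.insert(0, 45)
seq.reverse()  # [90, 65, 90, 37, 66, 45]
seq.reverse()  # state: [45, 66, 37, 90, 65, 90]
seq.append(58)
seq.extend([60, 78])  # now [45, 66, 37, 90, 65, 90, 58, 60, 78]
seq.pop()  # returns 78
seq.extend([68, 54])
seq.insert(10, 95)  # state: [45, 66, 37, 90, 65, 90, 58, 60, 68, 54, 95]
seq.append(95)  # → [45, 66, 37, 90, 65, 90, 58, 60, 68, 54, 95, 95]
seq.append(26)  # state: [45, 66, 37, 90, 65, 90, 58, 60, 68, 54, 95, 95, 26]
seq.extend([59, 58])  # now [45, 66, 37, 90, 65, 90, 58, 60, 68, 54, 95, 95, 26, 59, 58]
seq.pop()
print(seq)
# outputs [45, 66, 37, 90, 65, 90, 58, 60, 68, 54, 95, 95, 26, 59]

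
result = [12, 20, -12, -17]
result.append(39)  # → [12, 20, -12, -17, 39]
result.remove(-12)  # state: [12, 20, -17, 39]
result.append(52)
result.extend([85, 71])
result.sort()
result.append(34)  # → [-17, 12, 20, 39, 52, 71, 85, 34]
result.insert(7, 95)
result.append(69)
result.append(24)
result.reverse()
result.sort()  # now [-17, 12, 20, 24, 34, 39, 52, 69, 71, 85, 95]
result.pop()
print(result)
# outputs [-17, 12, 20, 24, 34, 39, 52, 69, 71, 85]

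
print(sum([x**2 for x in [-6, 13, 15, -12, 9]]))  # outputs 655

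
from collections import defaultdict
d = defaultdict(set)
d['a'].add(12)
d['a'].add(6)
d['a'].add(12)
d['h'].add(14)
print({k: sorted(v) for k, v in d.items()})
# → {'a': [6, 12], 'h': [14]}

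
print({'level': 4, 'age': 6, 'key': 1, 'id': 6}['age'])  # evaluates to 6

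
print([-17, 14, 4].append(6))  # None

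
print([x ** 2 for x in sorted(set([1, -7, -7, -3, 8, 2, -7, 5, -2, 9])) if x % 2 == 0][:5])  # [4, 4, 64]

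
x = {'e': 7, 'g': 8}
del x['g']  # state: {'e': 7}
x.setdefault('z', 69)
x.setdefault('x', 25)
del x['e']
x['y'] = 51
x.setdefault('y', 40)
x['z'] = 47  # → {'z': 47, 'x': 25, 'y': 51}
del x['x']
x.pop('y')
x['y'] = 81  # {'z': 47, 'y': 81}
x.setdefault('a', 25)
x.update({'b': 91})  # {'z': 47, 'y': 81, 'a': 25, 'b': 91}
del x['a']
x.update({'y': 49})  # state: {'z': 47, 'y': 49, 'b': 91}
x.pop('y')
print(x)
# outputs {'z': 47, 'b': 91}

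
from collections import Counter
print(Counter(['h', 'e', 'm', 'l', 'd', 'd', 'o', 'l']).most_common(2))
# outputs [('l', 2), ('d', 2)]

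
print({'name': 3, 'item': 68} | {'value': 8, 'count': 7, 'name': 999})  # {'name': 999, 'item': 68, 'value': 8, 'count': 7}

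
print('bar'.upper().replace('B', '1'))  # 1AR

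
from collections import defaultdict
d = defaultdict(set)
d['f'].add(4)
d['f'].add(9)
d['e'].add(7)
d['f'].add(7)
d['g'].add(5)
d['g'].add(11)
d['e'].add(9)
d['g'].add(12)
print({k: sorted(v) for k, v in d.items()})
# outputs {'f': [4, 7, 9], 'e': [7, 9], 'g': [5, 11, 12]}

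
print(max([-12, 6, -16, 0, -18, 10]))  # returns 10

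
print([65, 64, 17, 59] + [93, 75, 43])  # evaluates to [65, 64, 17, 59, 93, 75, 43]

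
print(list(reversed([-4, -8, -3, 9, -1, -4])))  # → [-4, -1, 9, -3, -8, -4]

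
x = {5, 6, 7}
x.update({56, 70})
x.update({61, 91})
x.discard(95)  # {5, 6, 7, 56, 61, 70, 91}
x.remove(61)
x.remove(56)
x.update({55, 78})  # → {5, 6, 7, 55, 70, 78, 91}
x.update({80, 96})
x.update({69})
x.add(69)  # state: {5, 6, 7, 55, 69, 70, 78, 80, 91, 96}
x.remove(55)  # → {5, 6, 7, 69, 70, 78, 80, 91, 96}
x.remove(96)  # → {5, 6, 7, 69, 70, 78, 80, 91}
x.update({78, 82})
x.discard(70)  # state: {5, 6, 7, 69, 78, 80, 82, 91}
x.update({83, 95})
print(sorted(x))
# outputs [5, 6, 7, 69, 78, 80, 82, 83, 91, 95]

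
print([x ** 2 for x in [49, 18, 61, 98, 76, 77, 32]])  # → [2401, 324, 3721, 9604, 5776, 5929, 1024]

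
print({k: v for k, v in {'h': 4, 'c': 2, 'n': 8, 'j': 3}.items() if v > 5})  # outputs {'n': 8}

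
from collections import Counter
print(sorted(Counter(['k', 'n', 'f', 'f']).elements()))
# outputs ['f', 'f', 'k', 'n']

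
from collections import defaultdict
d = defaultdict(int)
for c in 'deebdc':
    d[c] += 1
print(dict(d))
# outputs {'d': 2, 'e': 2, 'b': 1, 'c': 1}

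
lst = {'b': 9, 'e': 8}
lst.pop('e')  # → 8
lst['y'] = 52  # {'b': 9, 'y': 52}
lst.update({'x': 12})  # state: {'b': 9, 'y': 52, 'x': 12}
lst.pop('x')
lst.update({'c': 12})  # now {'b': 9, 'y': 52, 'c': 12}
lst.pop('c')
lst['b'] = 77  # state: {'b': 77, 'y': 52}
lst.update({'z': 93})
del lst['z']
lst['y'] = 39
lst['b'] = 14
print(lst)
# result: {'b': 14, 'y': 39}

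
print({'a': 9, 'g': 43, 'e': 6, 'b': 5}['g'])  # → 43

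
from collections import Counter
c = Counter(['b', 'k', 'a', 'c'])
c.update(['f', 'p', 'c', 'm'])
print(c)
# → Counter({'c': 2, 'b': 1, 'k': 1, 'a': 1, 'f': 1, 'p': 1, 'm': 1})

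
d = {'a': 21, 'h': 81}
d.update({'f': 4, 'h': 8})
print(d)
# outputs {'a': 21, 'h': 8, 'f': 4}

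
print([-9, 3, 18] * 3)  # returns [-9, 3, 18, -9, 3, 18, -9, 3, 18]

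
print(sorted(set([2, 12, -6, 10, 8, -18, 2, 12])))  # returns [-18, -6, 2, 8, 10, 12]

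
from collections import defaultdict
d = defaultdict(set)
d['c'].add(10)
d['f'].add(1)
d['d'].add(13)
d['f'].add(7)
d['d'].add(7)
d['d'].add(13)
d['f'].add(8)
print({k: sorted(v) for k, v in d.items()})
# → {'c': [10], 'f': [1, 7, 8], 'd': [7, 13]}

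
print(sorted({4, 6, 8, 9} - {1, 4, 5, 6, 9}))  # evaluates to [8]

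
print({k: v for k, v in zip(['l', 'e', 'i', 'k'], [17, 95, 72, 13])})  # {'l': 17, 'e': 95, 'i': 72, 'k': 13}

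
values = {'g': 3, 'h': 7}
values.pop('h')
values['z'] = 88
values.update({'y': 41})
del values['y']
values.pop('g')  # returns 3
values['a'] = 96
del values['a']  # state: {'z': 88}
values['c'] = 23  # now {'z': 88, 'c': 23}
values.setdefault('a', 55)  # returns 55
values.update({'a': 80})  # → {'z': 88, 'c': 23, 'a': 80}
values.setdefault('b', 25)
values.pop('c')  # 23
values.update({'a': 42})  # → {'z': 88, 'a': 42, 'b': 25}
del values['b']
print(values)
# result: {'z': 88, 'a': 42}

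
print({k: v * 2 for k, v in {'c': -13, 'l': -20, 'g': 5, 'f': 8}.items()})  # {'c': -26, 'l': -40, 'g': 10, 'f': 16}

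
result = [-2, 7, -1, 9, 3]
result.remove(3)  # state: [-2, 7, -1, 9]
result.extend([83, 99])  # [-2, 7, -1, 9, 83, 99]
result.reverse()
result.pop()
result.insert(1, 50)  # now [99, 50, 83, 9, -1, 7]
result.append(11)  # [99, 50, 83, 9, -1, 7, 11]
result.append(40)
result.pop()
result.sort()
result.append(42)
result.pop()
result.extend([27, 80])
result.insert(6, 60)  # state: [-1, 7, 9, 11, 50, 83, 60, 99, 27, 80]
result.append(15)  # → [-1, 7, 9, 11, 50, 83, 60, 99, 27, 80, 15]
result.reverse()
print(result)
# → [15, 80, 27, 99, 60, 83, 50, 11, 9, 7, -1]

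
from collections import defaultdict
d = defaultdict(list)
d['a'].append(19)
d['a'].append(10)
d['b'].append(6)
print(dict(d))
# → {'a': [19, 10], 'b': [6]}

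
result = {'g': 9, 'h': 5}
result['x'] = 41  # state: {'g': 9, 'h': 5, 'x': 41}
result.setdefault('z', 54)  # 54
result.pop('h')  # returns 5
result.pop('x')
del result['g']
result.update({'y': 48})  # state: {'z': 54, 'y': 48}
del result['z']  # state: {'y': 48}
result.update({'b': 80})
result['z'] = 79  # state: {'y': 48, 'b': 80, 'z': 79}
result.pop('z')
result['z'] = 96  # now {'y': 48, 'b': 80, 'z': 96}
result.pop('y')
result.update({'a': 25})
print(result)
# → {'b': 80, 'z': 96, 'a': 25}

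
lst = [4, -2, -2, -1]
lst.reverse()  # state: [-1, -2, -2, 4]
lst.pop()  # 4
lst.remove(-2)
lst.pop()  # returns -2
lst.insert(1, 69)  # [-1, 69]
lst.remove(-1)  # [69]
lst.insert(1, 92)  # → [69, 92]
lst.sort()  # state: [69, 92]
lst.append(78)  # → [69, 92, 78]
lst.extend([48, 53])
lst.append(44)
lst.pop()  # 44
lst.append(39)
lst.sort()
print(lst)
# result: [39, 48, 53, 69, 78, 92]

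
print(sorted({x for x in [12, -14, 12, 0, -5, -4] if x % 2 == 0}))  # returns [-14, -4, 0, 12]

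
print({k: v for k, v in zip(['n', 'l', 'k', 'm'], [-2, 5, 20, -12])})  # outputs {'n': -2, 'l': 5, 'k': 20, 'm': -12}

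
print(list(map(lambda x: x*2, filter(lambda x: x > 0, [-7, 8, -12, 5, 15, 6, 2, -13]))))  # [16, 10, 30, 12, 4]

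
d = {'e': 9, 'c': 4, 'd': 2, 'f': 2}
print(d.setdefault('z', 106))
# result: 106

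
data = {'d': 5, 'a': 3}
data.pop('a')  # 3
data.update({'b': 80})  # {'d': 5, 'b': 80}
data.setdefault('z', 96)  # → 96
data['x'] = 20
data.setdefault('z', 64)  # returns 96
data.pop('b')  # 80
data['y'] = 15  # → {'d': 5, 'z': 96, 'x': 20, 'y': 15}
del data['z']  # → {'d': 5, 'x': 20, 'y': 15}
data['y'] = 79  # {'d': 5, 'x': 20, 'y': 79}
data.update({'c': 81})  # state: {'d': 5, 'x': 20, 'y': 79, 'c': 81}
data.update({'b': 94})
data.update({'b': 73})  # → {'d': 5, 'x': 20, 'y': 79, 'c': 81, 'b': 73}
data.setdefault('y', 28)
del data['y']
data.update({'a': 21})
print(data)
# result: {'d': 5, 'x': 20, 'c': 81, 'b': 73, 'a': 21}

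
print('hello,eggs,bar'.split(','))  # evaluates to ['hello', 'eggs', 'bar']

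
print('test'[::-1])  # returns tset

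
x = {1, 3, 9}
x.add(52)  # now {1, 3, 9, 52}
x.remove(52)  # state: {1, 3, 9}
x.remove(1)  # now {3, 9}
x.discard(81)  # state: {3, 9}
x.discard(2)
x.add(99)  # {3, 9, 99}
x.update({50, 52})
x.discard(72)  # {3, 9, 50, 52, 99}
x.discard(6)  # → {3, 9, 50, 52, 99}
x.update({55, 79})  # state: {3, 9, 50, 52, 55, 79, 99}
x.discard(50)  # {3, 9, 52, 55, 79, 99}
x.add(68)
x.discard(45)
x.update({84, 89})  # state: {3, 9, 52, 55, 68, 79, 84, 89, 99}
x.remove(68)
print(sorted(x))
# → [3, 9, 52, 55, 79, 84, 89, 99]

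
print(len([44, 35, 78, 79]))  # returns 4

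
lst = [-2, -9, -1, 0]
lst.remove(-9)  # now [-2, -1, 0]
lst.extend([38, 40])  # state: [-2, -1, 0, 38, 40]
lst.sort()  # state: [-2, -1, 0, 38, 40]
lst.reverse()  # [40, 38, 0, -1, -2]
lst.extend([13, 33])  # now [40, 38, 0, -1, -2, 13, 33]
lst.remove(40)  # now [38, 0, -1, -2, 13, 33]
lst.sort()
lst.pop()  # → 38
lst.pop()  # 33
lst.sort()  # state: [-2, -1, 0, 13]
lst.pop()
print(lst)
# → [-2, -1, 0]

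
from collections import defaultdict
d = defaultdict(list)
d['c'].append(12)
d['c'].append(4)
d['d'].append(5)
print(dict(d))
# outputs {'c': [12, 4], 'd': [5]}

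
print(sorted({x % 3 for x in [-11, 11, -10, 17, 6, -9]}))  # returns [0, 1, 2]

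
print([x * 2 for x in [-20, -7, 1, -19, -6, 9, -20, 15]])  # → [-40, -14, 2, -38, -12, 18, -40, 30]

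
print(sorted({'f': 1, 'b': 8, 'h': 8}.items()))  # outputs [('b', 8), ('f', 1), ('h', 8)]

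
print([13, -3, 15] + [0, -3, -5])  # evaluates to [13, -3, 15, 0, -3, -5]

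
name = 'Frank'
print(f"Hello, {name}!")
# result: Hello, Frank!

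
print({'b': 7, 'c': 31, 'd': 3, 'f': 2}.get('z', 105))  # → 105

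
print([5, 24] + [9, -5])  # [5, 24, 9, -5]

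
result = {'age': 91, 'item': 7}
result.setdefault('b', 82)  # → 82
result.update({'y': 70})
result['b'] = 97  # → {'age': 91, 'item': 7, 'b': 97, 'y': 70}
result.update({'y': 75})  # {'age': 91, 'item': 7, 'b': 97, 'y': 75}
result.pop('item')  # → 7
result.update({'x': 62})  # {'age': 91, 'b': 97, 'y': 75, 'x': 62}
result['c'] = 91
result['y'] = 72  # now {'age': 91, 'b': 97, 'y': 72, 'x': 62, 'c': 91}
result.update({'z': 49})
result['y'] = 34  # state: {'age': 91, 'b': 97, 'y': 34, 'x': 62, 'c': 91, 'z': 49}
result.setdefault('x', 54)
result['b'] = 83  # {'age': 91, 'b': 83, 'y': 34, 'x': 62, 'c': 91, 'z': 49}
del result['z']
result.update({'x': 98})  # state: {'age': 91, 'b': 83, 'y': 34, 'x': 98, 'c': 91}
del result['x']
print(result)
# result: {'age': 91, 'b': 83, 'y': 34, 'c': 91}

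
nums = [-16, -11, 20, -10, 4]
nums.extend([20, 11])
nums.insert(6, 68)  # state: [-16, -11, 20, -10, 4, 20, 68, 11]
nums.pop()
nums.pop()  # 68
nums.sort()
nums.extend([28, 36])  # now [-16, -11, -10, 4, 20, 20, 28, 36]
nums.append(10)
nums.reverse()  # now [10, 36, 28, 20, 20, 4, -10, -11, -16]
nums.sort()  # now [-16, -11, -10, 4, 10, 20, 20, 28, 36]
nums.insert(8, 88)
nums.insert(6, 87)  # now [-16, -11, -10, 4, 10, 20, 87, 20, 28, 88, 36]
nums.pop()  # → 36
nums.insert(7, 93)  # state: [-16, -11, -10, 4, 10, 20, 87, 93, 20, 28, 88]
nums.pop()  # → 88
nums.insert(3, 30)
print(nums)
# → [-16, -11, -10, 30, 4, 10, 20, 87, 93, 20, 28]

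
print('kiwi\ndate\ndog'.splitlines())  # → ['kiwi', 'date', 'dog']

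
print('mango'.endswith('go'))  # True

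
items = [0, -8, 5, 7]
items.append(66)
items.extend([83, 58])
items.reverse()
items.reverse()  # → [0, -8, 5, 7, 66, 83, 58]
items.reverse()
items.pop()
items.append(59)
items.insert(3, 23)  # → [58, 83, 66, 23, 7, 5, -8, 59]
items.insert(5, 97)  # [58, 83, 66, 23, 7, 97, 5, -8, 59]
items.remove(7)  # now [58, 83, 66, 23, 97, 5, -8, 59]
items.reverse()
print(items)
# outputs [59, -8, 5, 97, 23, 66, 83, 58]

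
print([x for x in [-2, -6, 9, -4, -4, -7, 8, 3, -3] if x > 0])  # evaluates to [9, 8, 3]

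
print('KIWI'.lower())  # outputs kiwi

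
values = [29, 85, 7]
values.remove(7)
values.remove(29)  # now [85]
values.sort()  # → [85]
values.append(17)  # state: [85, 17]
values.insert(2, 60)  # [85, 17, 60]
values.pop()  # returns 60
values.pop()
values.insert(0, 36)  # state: [36, 85]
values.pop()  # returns 85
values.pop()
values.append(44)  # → [44]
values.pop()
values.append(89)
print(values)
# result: [89]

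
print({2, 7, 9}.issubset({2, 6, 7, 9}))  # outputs True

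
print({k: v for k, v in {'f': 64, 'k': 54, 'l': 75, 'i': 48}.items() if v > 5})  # {'f': 64, 'k': 54, 'l': 75, 'i': 48}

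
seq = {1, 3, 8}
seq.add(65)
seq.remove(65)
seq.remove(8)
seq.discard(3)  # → {1}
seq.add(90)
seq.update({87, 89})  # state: {1, 87, 89, 90}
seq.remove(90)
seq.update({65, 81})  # {1, 65, 81, 87, 89}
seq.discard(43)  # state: {1, 65, 81, 87, 89}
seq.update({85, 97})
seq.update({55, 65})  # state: {1, 55, 65, 81, 85, 87, 89, 97}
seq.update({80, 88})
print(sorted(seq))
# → [1, 55, 65, 80, 81, 85, 87, 88, 89, 97]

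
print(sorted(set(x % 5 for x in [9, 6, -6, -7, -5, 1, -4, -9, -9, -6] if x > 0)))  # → [1, 4]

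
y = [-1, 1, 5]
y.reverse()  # [5, 1, -1]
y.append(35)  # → [5, 1, -1, 35]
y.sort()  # [-1, 1, 5, 35]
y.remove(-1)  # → [1, 5, 35]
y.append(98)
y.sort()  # [1, 5, 35, 98]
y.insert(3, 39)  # [1, 5, 35, 39, 98]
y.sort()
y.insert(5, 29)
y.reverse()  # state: [29, 98, 39, 35, 5, 1]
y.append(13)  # [29, 98, 39, 35, 5, 1, 13]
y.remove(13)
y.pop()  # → 1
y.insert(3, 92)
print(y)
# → [29, 98, 39, 92, 35, 5]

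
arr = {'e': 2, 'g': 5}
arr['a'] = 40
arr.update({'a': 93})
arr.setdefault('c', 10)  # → 10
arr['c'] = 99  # {'e': 2, 'g': 5, 'a': 93, 'c': 99}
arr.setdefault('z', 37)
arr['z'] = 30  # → {'e': 2, 'g': 5, 'a': 93, 'c': 99, 'z': 30}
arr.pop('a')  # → 93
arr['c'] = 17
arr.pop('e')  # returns 2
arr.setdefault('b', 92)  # 92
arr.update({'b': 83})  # {'g': 5, 'c': 17, 'z': 30, 'b': 83}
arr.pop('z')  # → 30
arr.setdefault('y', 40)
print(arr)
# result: {'g': 5, 'c': 17, 'b': 83, 'y': 40}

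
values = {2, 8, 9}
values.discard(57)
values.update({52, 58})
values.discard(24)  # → {2, 8, 9, 52, 58}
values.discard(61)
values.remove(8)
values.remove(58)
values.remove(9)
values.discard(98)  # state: {2, 52}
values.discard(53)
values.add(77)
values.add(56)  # {2, 52, 56, 77}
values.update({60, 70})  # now {2, 52, 56, 60, 70, 77}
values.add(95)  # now {2, 52, 56, 60, 70, 77, 95}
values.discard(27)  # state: {2, 52, 56, 60, 70, 77, 95}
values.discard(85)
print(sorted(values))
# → [2, 52, 56, 60, 70, 77, 95]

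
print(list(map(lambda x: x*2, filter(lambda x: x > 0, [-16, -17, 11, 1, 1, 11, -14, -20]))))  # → [22, 2, 2, 22]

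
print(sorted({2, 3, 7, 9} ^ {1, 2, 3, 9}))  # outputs [1, 7]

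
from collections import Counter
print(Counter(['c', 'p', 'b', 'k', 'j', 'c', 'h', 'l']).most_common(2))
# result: [('c', 2), ('p', 1)]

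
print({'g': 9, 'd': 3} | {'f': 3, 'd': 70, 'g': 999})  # {'g': 999, 'd': 70, 'f': 3}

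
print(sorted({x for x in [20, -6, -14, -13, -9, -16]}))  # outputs [-16, -14, -13, -9, -6, 20]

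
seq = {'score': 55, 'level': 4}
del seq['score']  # {'level': 4}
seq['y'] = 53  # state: {'level': 4, 'y': 53}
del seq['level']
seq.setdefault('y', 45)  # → 53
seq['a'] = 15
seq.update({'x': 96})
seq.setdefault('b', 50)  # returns 50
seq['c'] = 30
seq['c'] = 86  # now {'y': 53, 'a': 15, 'x': 96, 'b': 50, 'c': 86}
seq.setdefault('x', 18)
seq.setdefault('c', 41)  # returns 86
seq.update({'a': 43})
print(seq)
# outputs {'y': 53, 'a': 43, 'x': 96, 'b': 50, 'c': 86}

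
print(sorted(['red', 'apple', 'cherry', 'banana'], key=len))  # ['red', 'apple', 'cherry', 'banana']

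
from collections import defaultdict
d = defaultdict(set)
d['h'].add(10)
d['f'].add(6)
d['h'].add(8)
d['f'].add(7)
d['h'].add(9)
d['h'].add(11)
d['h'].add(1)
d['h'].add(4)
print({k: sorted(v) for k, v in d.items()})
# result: {'h': [1, 4, 8, 9, 10, 11], 'f': [6, 7]}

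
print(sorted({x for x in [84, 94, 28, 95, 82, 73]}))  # [28, 73, 82, 84, 94, 95]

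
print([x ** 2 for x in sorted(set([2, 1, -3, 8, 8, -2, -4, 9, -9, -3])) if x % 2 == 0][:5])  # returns [16, 4, 4, 64]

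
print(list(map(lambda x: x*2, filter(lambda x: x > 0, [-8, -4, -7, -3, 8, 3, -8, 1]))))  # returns [16, 6, 2]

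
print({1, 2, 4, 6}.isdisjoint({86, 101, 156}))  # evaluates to True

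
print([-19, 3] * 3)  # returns [-19, 3, -19, 3, -19, 3]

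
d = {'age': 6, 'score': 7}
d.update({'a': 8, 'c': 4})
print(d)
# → {'age': 6, 'score': 7, 'a': 8, 'c': 4}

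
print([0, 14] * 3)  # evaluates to [0, 14, 0, 14, 0, 14]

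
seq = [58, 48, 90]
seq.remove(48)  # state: [58, 90]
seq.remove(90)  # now [58]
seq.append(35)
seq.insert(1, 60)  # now [58, 60, 35]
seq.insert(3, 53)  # [58, 60, 35, 53]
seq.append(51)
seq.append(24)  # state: [58, 60, 35, 53, 51, 24]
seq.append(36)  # [58, 60, 35, 53, 51, 24, 36]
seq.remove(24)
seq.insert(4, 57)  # [58, 60, 35, 53, 57, 51, 36]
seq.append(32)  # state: [58, 60, 35, 53, 57, 51, 36, 32]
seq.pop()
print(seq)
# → [58, 60, 35, 53, 57, 51, 36]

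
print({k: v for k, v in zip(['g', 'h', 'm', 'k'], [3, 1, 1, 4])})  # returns {'g': 3, 'h': 1, 'm': 1, 'k': 4}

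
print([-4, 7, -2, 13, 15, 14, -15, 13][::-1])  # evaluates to [13, -15, 14, 15, 13, -2, 7, -4]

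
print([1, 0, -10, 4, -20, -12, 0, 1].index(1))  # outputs 0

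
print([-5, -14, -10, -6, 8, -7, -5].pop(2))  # -10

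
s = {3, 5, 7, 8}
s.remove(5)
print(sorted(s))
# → [3, 7, 8]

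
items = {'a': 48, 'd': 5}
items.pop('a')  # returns 48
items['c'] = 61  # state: {'d': 5, 'c': 61}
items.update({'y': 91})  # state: {'d': 5, 'c': 61, 'y': 91}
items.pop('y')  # 91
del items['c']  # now {'d': 5}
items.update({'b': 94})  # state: {'d': 5, 'b': 94}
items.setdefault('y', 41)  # 41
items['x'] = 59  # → {'d': 5, 'b': 94, 'y': 41, 'x': 59}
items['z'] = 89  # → {'d': 5, 'b': 94, 'y': 41, 'x': 59, 'z': 89}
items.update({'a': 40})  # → {'d': 5, 'b': 94, 'y': 41, 'x': 59, 'z': 89, 'a': 40}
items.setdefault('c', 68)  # 68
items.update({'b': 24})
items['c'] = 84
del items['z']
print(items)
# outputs {'d': 5, 'b': 24, 'y': 41, 'x': 59, 'a': 40, 'c': 84}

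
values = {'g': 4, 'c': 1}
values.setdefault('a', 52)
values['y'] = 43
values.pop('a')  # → 52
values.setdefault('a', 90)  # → 90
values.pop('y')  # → 43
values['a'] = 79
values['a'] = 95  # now {'g': 4, 'c': 1, 'a': 95}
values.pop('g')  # 4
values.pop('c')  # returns 1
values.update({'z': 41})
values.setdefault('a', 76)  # 95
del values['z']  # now {'a': 95}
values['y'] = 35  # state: {'a': 95, 'y': 35}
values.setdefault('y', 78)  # 35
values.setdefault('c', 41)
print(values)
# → {'a': 95, 'y': 35, 'c': 41}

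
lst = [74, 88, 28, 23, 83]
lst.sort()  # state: [23, 28, 74, 83, 88]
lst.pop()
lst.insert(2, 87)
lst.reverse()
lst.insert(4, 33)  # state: [83, 74, 87, 28, 33, 23]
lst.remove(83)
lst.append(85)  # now [74, 87, 28, 33, 23, 85]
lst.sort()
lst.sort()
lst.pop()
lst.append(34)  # [23, 28, 33, 74, 85, 34]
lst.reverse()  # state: [34, 85, 74, 33, 28, 23]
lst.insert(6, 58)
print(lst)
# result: [34, 85, 74, 33, 28, 23, 58]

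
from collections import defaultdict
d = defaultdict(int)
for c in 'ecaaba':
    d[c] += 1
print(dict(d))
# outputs {'e': 1, 'c': 1, 'a': 3, 'b': 1}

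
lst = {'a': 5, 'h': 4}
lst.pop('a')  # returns 5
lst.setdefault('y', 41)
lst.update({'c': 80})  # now {'h': 4, 'y': 41, 'c': 80}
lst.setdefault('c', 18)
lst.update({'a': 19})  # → {'h': 4, 'y': 41, 'c': 80, 'a': 19}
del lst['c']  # {'h': 4, 'y': 41, 'a': 19}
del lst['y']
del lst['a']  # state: {'h': 4}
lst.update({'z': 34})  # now {'h': 4, 'z': 34}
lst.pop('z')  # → 34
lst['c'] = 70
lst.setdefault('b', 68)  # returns 68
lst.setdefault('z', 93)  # 93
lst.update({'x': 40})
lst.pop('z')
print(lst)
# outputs {'h': 4, 'c': 70, 'b': 68, 'x': 40}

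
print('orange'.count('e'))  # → 1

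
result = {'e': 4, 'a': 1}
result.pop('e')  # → 4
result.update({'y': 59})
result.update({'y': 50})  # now {'a': 1, 'y': 50}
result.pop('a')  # 1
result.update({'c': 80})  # {'y': 50, 'c': 80}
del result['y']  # {'c': 80}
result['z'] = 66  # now {'c': 80, 'z': 66}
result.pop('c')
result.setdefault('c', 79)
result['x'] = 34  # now {'z': 66, 'c': 79, 'x': 34}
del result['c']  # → {'z': 66, 'x': 34}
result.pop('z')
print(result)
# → {'x': 34}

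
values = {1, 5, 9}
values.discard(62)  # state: {1, 5, 9}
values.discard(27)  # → {1, 5, 9}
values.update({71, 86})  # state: {1, 5, 9, 71, 86}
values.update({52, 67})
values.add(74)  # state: {1, 5, 9, 52, 67, 71, 74, 86}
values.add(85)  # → {1, 5, 9, 52, 67, 71, 74, 85, 86}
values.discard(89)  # {1, 5, 9, 52, 67, 71, 74, 85, 86}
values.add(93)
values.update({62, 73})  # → {1, 5, 9, 52, 62, 67, 71, 73, 74, 85, 86, 93}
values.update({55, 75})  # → {1, 5, 9, 52, 55, 62, 67, 71, 73, 74, 75, 85, 86, 93}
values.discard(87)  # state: {1, 5, 9, 52, 55, 62, 67, 71, 73, 74, 75, 85, 86, 93}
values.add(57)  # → {1, 5, 9, 52, 55, 57, 62, 67, 71, 73, 74, 75, 85, 86, 93}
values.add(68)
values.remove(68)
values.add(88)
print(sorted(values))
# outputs [1, 5, 9, 52, 55, 57, 62, 67, 71, 73, 74, 75, 85, 86, 88, 93]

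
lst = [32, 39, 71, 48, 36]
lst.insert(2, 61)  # [32, 39, 61, 71, 48, 36]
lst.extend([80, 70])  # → [32, 39, 61, 71, 48, 36, 80, 70]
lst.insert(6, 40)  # [32, 39, 61, 71, 48, 36, 40, 80, 70]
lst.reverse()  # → [70, 80, 40, 36, 48, 71, 61, 39, 32]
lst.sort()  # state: [32, 36, 39, 40, 48, 61, 70, 71, 80]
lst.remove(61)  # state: [32, 36, 39, 40, 48, 70, 71, 80]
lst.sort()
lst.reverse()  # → [80, 71, 70, 48, 40, 39, 36, 32]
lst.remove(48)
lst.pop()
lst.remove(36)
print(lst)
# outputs [80, 71, 70, 40, 39]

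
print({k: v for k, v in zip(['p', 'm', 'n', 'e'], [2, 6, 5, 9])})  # {'p': 2, 'm': 6, 'n': 5, 'e': 9}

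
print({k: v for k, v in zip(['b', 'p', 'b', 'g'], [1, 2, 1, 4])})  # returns {'b': 1, 'p': 2, 'g': 4}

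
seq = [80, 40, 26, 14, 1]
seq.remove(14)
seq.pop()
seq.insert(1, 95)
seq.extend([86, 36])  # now [80, 95, 40, 26, 86, 36]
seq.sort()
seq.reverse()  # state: [95, 86, 80, 40, 36, 26]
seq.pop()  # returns 26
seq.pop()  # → 36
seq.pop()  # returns 40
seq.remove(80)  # [95, 86]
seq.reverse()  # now [86, 95]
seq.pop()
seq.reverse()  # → [86]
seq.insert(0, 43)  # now [43, 86]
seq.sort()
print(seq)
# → [43, 86]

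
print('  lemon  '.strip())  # lemon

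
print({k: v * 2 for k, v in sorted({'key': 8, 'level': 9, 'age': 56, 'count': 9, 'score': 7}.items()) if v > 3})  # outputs {'age': 112, 'count': 18, 'key': 16, 'level': 18, 'score': 14}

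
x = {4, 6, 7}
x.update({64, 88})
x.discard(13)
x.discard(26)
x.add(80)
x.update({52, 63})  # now {4, 6, 7, 52, 63, 64, 80, 88}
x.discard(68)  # {4, 6, 7, 52, 63, 64, 80, 88}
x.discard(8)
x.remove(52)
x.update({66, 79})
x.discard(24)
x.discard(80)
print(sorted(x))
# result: [4, 6, 7, 63, 64, 66, 79, 88]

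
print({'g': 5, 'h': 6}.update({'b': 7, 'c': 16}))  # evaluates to None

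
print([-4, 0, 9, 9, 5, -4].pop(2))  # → 9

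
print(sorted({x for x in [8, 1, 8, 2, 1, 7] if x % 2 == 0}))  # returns [2, 8]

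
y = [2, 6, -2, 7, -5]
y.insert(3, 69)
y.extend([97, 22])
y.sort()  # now [-5, -2, 2, 6, 7, 22, 69, 97]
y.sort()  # [-5, -2, 2, 6, 7, 22, 69, 97]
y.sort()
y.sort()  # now [-5, -2, 2, 6, 7, 22, 69, 97]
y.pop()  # 97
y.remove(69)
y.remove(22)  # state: [-5, -2, 2, 6, 7]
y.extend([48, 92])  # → [-5, -2, 2, 6, 7, 48, 92]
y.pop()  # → 92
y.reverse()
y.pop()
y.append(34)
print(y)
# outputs [48, 7, 6, 2, -2, 34]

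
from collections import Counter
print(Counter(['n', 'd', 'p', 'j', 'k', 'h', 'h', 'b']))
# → Counter({'h': 2, 'n': 1, 'd': 1, 'p': 1, 'j': 1, 'k': 1, 'b': 1})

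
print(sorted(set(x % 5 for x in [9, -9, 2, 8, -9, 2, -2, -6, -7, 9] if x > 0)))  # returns [2, 3, 4]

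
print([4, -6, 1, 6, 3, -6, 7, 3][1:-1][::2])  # [-6, 6, -6]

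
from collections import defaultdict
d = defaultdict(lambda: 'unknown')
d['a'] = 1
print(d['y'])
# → unknown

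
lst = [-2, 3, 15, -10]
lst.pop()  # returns -10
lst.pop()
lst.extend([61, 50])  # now [-2, 3, 61, 50]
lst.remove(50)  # [-2, 3, 61]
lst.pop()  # 61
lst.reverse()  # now [3, -2]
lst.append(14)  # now [3, -2, 14]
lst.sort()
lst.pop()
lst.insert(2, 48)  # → [-2, 3, 48]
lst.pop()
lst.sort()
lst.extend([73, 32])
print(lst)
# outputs [-2, 3, 73, 32]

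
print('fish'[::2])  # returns fs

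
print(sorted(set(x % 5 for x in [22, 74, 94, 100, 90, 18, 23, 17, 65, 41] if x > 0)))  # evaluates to [0, 1, 2, 3, 4]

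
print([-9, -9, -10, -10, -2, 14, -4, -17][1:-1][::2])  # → [-9, -10, 14]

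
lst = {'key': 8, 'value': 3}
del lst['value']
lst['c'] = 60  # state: {'key': 8, 'c': 60}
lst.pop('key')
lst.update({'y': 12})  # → {'c': 60, 'y': 12}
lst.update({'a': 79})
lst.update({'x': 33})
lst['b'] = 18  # {'c': 60, 'y': 12, 'a': 79, 'x': 33, 'b': 18}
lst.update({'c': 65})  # {'c': 65, 'y': 12, 'a': 79, 'x': 33, 'b': 18}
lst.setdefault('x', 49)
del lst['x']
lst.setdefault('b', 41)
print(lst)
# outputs {'c': 65, 'y': 12, 'a': 79, 'b': 18}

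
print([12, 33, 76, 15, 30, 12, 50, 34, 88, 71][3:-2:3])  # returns [15, 50]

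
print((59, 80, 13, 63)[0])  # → 59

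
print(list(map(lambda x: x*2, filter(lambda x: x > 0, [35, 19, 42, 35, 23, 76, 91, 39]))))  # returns [70, 38, 84, 70, 46, 152, 182, 78]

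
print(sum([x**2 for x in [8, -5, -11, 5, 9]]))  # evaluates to 316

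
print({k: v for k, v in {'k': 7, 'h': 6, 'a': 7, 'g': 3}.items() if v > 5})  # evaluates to {'k': 7, 'h': 6, 'a': 7}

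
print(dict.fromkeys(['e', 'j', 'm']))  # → {'e': None, 'j': None, 'm': None}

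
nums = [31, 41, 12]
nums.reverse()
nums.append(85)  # [12, 41, 31, 85]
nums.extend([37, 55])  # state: [12, 41, 31, 85, 37, 55]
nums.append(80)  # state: [12, 41, 31, 85, 37, 55, 80]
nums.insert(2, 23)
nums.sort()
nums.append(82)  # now [12, 23, 31, 37, 41, 55, 80, 85, 82]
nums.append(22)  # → [12, 23, 31, 37, 41, 55, 80, 85, 82, 22]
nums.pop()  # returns 22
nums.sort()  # [12, 23, 31, 37, 41, 55, 80, 82, 85]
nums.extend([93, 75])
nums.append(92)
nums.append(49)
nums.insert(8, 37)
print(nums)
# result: [12, 23, 31, 37, 41, 55, 80, 82, 37, 85, 93, 75, 92, 49]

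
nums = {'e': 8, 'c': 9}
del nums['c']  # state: {'e': 8}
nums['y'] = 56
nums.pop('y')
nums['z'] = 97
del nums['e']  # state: {'z': 97}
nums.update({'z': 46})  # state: {'z': 46}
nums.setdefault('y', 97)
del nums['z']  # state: {'y': 97}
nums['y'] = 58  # {'y': 58}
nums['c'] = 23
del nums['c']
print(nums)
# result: {'y': 58}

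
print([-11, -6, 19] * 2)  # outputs [-11, -6, 19, -11, -6, 19]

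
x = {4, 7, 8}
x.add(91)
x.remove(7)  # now {4, 8, 91}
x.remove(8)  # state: {4, 91}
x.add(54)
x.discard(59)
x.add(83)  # {4, 54, 83, 91}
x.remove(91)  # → {4, 54, 83}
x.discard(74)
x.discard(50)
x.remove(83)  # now {4, 54}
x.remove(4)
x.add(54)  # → {54}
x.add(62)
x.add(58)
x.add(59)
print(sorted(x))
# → [54, 58, 59, 62]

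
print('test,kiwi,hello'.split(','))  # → ['test', 'kiwi', 'hello']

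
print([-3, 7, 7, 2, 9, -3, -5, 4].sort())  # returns None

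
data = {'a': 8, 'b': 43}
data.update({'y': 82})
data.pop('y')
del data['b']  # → {'a': 8}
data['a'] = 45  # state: {'a': 45}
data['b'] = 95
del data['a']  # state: {'b': 95}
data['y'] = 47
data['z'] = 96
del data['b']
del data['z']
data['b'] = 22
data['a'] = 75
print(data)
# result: {'y': 47, 'b': 22, 'a': 75}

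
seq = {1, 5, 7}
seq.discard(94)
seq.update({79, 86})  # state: {1, 5, 7, 79, 86}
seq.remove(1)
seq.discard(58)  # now {5, 7, 79, 86}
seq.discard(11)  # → {5, 7, 79, 86}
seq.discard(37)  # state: {5, 7, 79, 86}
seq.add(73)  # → {5, 7, 73, 79, 86}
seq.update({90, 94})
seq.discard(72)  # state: {5, 7, 73, 79, 86, 90, 94}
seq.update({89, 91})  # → {5, 7, 73, 79, 86, 89, 90, 91, 94}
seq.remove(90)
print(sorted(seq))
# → [5, 7, 73, 79, 86, 89, 91, 94]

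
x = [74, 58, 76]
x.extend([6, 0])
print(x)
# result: [74, 58, 76, 6, 0]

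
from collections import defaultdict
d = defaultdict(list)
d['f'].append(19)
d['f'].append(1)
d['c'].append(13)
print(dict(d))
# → {'f': [19, 1], 'c': [13]}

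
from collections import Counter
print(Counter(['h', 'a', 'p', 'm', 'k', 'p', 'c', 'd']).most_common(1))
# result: [('p', 2)]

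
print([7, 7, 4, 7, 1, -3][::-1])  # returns [-3, 1, 7, 4, 7, 7]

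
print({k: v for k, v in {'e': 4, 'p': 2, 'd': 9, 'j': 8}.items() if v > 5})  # {'d': 9, 'j': 8}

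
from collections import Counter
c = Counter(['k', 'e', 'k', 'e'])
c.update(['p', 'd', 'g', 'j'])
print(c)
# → Counter({'k': 2, 'e': 2, 'p': 1, 'd': 1, 'g': 1, 'j': 1})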